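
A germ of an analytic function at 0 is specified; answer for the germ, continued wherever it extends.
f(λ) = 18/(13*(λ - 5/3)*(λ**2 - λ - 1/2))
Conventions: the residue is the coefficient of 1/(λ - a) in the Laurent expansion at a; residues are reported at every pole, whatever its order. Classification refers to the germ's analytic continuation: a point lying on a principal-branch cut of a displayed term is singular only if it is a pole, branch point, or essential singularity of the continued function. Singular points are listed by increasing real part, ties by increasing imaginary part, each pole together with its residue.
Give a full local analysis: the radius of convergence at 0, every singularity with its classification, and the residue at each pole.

Denominator factor (λ**2 - λ - 1/2): discriminant 3, real irrational roots 1/2 + (1/2)*sqrt(3) and 1/2 - (1/2)*sqrt(3); poles of order 1, moduli 1/2 + (1/2)*sqrt(3) and -1/2 + (1/2)*sqrt(3).
Denominator factor (λ - 5/3): pole of order 1 at 5/3, modulus 5/3.
The radius of convergence is the smallest modulus among the singular points: -1/2 + (1/2)*sqrt(3).
The factor λ**2 - λ - 1/2 splits as (λ - a)(λ - a') with a = 1/2 - (1/2)*sqrt(3), a' = 1/2 + (1/2)*sqrt(3). At the order-1 pole a set g(λ) = (λ - a)*f(λ) = [18/(13*(λ - 5/3))] / (λ - a').
Simple pole: residue = g(a) at a = 1/2 - (1/2)*sqrt(3), which is -162/143 + (126/143)*sqrt(3).
The factor λ**2 - λ - 1/2 splits as (λ - a)(λ - a') with a = 1/2 + (1/2)*sqrt(3), a' = 1/2 - (1/2)*sqrt(3). At the order-1 pole a set g(λ) = (λ - a)*f(λ) = [18/(13*(λ - 5/3))] / (λ - a').
Simple pole: residue = g(a) at a = 1/2 + (1/2)*sqrt(3), which is -162/143 - (126/143)*sqrt(3).
At the order-1 pole 5/3 set g(λ) = (λ - (5/3))*f(λ) = 18/(13*(λ**2 - λ - 1/2)).
Simple pole: residue = g(a) at a = 5/3, which is 324/143.
List the singular points by increasing real part (a conjugate pair: the negative imaginary part first).

Radius of convergence at 0: -1/2 + (1/2)*sqrt(3).
At 1/2 - (1/2)*sqrt(3): a pole of order 1; residue -162/143 + (126/143)*sqrt(3).
At 1/2 + (1/2)*sqrt(3): a pole of order 1; residue -162/143 - (126/143)*sqrt(3).
At 5/3: a pole of order 1; residue 324/143.


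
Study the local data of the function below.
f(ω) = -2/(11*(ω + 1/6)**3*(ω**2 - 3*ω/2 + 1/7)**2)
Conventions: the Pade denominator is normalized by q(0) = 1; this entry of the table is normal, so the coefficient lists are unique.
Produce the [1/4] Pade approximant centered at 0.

The Pade approximant has numerator coefficients [-21168/11, 17908128/4939]; denominator coefficients [1, -2193/449, -251615/1796, 140142/449, 2790689/449].

Taylor coefficients needed (expand at 0): a_0 = -21168/11, a_1 = -63504/11, a_2 = -3275748/11, a_3 = -18289152/11, a_4 = -396864279/11, a_5 = -3083496255/11.
Write the denominator as Q(ω) = 1 + q1*ω + q2*ω^2 + q3*ω^3 + q4*ω^4. Requiring Q*f - P = O(ω^6) with deg P <= 1 kills the coefficients of ω^2..ω^5 in Q*f:
  ω^2: a_2 + q1*a_1 + q2*a_0 = 0, i.e. -3275748/11 + (-63504/11)*q1 + (-21168/11)*q2 = 0.
  ω^3: a_3 + q1*a_2 + q2*a_1 + q3*a_0 = 0, i.e. -18289152/11 + (-3275748/11)*q1 + (-63504/11)*q2 + (-21168/11)*q3 = 0.
  ω^4: a_4 + q1*a_3 + q2*a_2 + q3*a_1 + q4*a_0 = 0, i.e. -396864279/11 + (-18289152/11)*q1 + (-3275748/11)*q2 + (-63504/11)*q3 + (-21168/11)*q4 = 0.
  ω^5: a_5 + q1*a_4 + q2*a_3 + q3*a_2 + q4*a_1 = 0, i.e. -3083496255/11 + (-396864279/11)*q1 + (-18289152/11)*q2 + (-3275748/11)*q3 + (-63504/11)*q4 = 0.
Solving this linear system: q1 = -2193/449, q2 = -251615/1796, q3 = 140142/449, q4 = 2790689/449.
The numerator is Q*f truncated at degree 1: P0 = a_0 = -21168/11; P1 = a_1 + q1*a_0 = 17908128/4939.


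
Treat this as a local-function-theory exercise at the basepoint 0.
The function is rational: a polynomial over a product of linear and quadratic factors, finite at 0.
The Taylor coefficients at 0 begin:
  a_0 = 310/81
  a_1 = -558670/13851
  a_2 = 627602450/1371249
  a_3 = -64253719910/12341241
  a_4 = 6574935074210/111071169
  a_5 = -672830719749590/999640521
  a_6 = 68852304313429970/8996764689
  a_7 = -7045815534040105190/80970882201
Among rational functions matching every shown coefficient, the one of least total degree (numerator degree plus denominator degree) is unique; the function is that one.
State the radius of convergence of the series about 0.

The radius of convergence is -2/3 + (1/12)*sqrt(82).

No rational of total degree below 5 reproduces all 8 coefficients; solving the [2/3] Pade equations on them gives f(y) = (-17*y**2/22 - 7*y/19 + 31/36)/((y - 9/5)*(y**2 - 4*y/3 - 1/8)), whose expansion matches every shown term.
Denominator factor (y**2 - 4*y/3 - 1/8): discriminant 41/18, real irrational roots 2/3 + (1/12)*sqrt(82) and 2/3 - (1/12)*sqrt(82); poles of order 1, moduli 2/3 + (1/12)*sqrt(82) and -2/3 + (1/12)*sqrt(82).
Denominator factor (y - 9/5): pole of order 1 at 9/5, modulus 9/5.
The radius of convergence is the smallest modulus among the singular points: -2/3 + (1/12)*sqrt(82).


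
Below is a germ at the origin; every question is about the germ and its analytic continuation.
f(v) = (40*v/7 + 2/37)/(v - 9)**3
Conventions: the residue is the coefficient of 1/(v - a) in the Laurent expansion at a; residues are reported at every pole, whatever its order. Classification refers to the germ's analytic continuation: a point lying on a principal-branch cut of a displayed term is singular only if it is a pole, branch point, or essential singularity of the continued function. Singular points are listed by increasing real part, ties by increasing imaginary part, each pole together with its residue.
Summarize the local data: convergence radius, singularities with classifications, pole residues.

Radius of convergence at 0: 9.
At 9: a pole of order 3; residue 0.

Denominator factor (v - 9)^3: pole of order 3 at 9, modulus 9.
The radius of convergence is the smallest modulus among the singular points: 9.
At the order-3 pole 9 set g(v) = (v - (9))^3*f(v) = 40*v/7 + 2/37.
Order-3 pole: residue = g''(a)/2; g''(9) = 0, so the residue is 0.


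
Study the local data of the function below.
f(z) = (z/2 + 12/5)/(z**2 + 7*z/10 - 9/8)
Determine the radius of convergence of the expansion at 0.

Denominator factor (z**2 + 7*z/10 - 9/8): discriminant 499/100, real irrational roots -7/20 + (1/20)*sqrt(499) and -7/20 - (1/20)*sqrt(499); poles of order 1, moduli -7/20 + (1/20)*sqrt(499) and 7/20 + (1/20)*sqrt(499).
The radius of convergence is the smallest modulus among the singular points: -7/20 + (1/20)*sqrt(499).

The radius of convergence is -7/20 + (1/20)*sqrt(499).


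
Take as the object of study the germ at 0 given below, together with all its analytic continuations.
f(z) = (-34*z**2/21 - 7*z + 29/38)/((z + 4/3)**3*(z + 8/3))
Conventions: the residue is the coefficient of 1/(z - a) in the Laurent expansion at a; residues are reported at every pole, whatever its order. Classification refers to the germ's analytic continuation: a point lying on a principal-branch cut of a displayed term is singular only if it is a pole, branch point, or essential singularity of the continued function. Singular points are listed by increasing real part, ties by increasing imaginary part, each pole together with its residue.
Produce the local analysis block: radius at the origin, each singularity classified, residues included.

Radius of convergence at 0: 4/3.
At -8/3: a pole of order 1; residue -56857/17024.
At -4/3: a pole of order 3; residue 56857/17024.

Denominator factor (z + 8/3): pole of order 1 at -8/3, modulus 8/3.
Denominator factor (z + 4/3)^3: pole of order 3 at -4/3, modulus 4/3.
The radius of convergence is the smallest modulus among the singular points: 4/3.
At the order-1 pole -8/3 set g(z) = (z - (-8/3))*f(z) = (-34*z**2/21 - 7*z + 29/38)/(z + 4/3)**3.
Simple pole: residue = g(a) at a = -8/3, which is -56857/17024.
At the order-3 pole -4/3 set g(z) = (z - (-4/3))^3*f(z) = (-34*z**2/21 - 7*z + 29/38)/(z + 8/3).
Order-3 pole: residue = g''(a)/2; g''(-4/3) = 56857/8512, so the residue is 56857/17024.
List the singular points by increasing real part (a conjugate pair: the negative imaginary part first).


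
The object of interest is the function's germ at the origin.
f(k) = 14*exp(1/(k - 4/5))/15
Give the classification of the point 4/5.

The exponent 1/(k - (4/5)) has a pole at 4/5, so exp(1/(k - (4/5))) takes every nonzero value near it: an essential singularity (not a pole of any order).

The point is an essential singularity.


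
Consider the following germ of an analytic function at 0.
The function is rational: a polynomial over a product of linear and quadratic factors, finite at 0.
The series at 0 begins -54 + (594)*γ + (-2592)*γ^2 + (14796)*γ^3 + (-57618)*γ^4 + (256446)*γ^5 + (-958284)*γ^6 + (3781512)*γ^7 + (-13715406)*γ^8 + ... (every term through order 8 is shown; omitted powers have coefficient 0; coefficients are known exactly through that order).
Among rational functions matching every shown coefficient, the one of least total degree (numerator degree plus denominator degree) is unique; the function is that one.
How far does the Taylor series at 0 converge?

No rational of total degree below 7 reproduces all 9 coefficients; solving the [1/6] Pade equations on them gives f(γ) = (1/4 - 2*γ)/((γ - 1/2)**3*(γ + 1/3)**3), whose expansion matches every shown term.
Denominator factor (γ - 1/2)^3: pole of order 3 at 1/2, modulus 1/2.
Denominator factor (γ + 1/3)^3: pole of order 3 at -1/3, modulus 1/3.
The radius of convergence is the smallest modulus among the singular points: 1/3.

The radius of convergence is 1/3.


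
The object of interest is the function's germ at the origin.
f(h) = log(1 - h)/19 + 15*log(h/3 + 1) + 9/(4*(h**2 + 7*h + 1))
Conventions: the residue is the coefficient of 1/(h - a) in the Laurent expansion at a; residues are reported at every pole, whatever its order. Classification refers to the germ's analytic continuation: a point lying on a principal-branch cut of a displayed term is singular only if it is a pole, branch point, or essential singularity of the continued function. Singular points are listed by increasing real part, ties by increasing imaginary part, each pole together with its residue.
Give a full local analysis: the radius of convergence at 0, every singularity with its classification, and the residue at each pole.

Denominator factor (h**2 + 7*h + 1): discriminant 45, real irrational roots -7/2 + (3/2)*sqrt(5) and -7/2 - (3/2)*sqrt(5); poles of order 1, moduli 7/2 - (3/2)*sqrt(5) and 7/2 + (3/2)*sqrt(5).
Branch term (15)*log(1 - h/(-3)): its argument vanishes at h = -3, a logarithmic branch point, modulus 3.
Branch term (1/19)*log(1 - h/(1)): its argument vanishes at h = 1, a logarithmic branch point, modulus 1.
The radius of convergence is the smallest modulus among the singular points: 7/2 - (3/2)*sqrt(5).
The branch terms are analytic at -7/2 - (3/2)*sqrt(5) and contribute nothing to the residue; only the rational part matters.
The factor h**2 + 7*h + 1 splits as (h - a)(h - a') with a = -7/2 - (3/2)*sqrt(5), a' = -7/2 + (3/2)*sqrt(5). At the order-1 pole a set g(h) = (h - a)*(rational part) = [9/4] / (h - a').
Simple pole: residue = g(a) at a = -7/2 - (3/2)*sqrt(5), which is -(3/20)*sqrt(5).
The branch terms are analytic at -7/2 + (3/2)*sqrt(5) and contribute nothing to the residue; only the rational part matters.
The factor h**2 + 7*h + 1 splits as (h - a)(h - a') with a = -7/2 + (3/2)*sqrt(5), a' = -7/2 - (3/2)*sqrt(5). At the order-1 pole a set g(h) = (h - a)*(rational part) = [9/4] / (h - a').
Simple pole: residue = g(a) at a = -7/2 + (3/2)*sqrt(5), which is (3/20)*sqrt(5).
List the singular points by increasing real part (a conjugate pair: the negative imaginary part first).

Radius of convergence at 0: 7/2 - (3/2)*sqrt(5).
At -7/2 - (3/2)*sqrt(5): a pole of order 1; residue -(3/20)*sqrt(5).
At -3: a logarithmic branch point.
At -7/2 + (3/2)*sqrt(5): a pole of order 1; residue (3/20)*sqrt(5).
At 1: a logarithmic branch point.


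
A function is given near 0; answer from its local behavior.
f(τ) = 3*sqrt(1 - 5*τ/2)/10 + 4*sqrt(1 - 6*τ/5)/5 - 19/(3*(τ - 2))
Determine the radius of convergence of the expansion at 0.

The radius of convergence is 2/5.

Denominator factor (τ - 2): pole of order 1 at 2, modulus 2.
Branch term (3/10)*sqrt(1 - τ/(2/5)): its argument vanishes at τ = 2/5, a square-root branch point, modulus 2/5.
Branch term (4/5)*sqrt(1 - τ/(5/6)): its argument vanishes at τ = 5/6, a square-root branch point, modulus 5/6.
The radius of convergence is the smallest modulus among the singular points: 2/5.


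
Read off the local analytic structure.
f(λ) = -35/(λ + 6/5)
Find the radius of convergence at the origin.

The radius of convergence is 6/5.

Denominator factor (λ + 6/5): pole of order 1 at -6/5, modulus 6/5.
The radius of convergence is the smallest modulus among the singular points: 6/5.


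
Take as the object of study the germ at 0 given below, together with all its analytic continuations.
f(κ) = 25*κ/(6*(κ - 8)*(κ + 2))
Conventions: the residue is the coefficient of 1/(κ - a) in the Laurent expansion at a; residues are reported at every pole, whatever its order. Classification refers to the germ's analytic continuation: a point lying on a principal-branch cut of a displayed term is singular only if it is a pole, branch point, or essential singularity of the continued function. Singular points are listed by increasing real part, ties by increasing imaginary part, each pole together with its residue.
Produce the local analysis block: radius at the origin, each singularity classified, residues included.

Denominator factor (κ - 8): pole of order 1 at 8, modulus 8.
Denominator factor (κ + 2): pole of order 1 at -2, modulus 2.
The radius of convergence is the smallest modulus among the singular points: 2.
At the order-1 pole -2 set g(κ) = (κ - (-2))*f(κ) = 25*κ/(6*(κ - 8)).
Simple pole: residue = g(a) at a = -2, which is 5/6.
At the order-1 pole 8 set g(κ) = (κ - (8))*f(κ) = 25*κ/(6*(κ + 2)).
Simple pole: residue = g(a) at a = 8, which is 10/3.
List the singular points by increasing real part (a conjugate pair: the negative imaginary part first).

Radius of convergence at 0: 2.
At -2: a pole of order 1; residue 5/6.
At 8: a pole of order 1; residue 10/3.


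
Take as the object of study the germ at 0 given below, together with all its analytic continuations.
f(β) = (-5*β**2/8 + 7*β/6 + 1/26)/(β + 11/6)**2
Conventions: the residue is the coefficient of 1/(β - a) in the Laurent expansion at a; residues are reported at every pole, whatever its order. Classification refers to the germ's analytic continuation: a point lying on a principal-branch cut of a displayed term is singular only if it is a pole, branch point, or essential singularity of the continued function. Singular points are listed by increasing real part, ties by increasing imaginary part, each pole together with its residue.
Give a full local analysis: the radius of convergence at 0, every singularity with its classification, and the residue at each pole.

Radius of convergence at 0: 11/6.
At -11/6: a pole of order 2; residue 83/24.

Denominator factor (β + 11/6)^2: pole of order 2 at -11/6, modulus 11/6.
The radius of convergence is the smallest modulus among the singular points: 11/6.
At the order-2 pole -11/6 set g(β) = (β - (-11/6))^2*f(β) = -5*β**2/8 + 7*β/6 + 1/26.
Order-2 pole: residue = g'(a); g'(-11/6) = 83/24, so the residue is 83/24.


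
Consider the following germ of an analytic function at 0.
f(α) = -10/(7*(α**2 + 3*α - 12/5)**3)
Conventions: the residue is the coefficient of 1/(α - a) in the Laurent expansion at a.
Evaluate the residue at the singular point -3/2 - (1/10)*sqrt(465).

The factor α**2 + 3*α - 12/5 splits as (α - a)(α - a') with a = -3/2 - (1/10)*sqrt(465), a' = -3/2 + (1/10)*sqrt(465). At the order-3 pole a set g(α) = (α - a)^3*f(α) = [-10/7] / (α - a')^3.
Order-3 pole: residue = g''(a)/2; g''(-3/2 - (1/10)*sqrt(465)) = (1000/1876833)*sqrt(465), so the residue is (500/1876833)*sqrt(465).

The residue is (500/1876833)*sqrt(465).


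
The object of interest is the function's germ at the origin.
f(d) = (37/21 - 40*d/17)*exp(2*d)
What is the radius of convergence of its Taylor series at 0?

The radius of convergence is infinite.

The factor exp(2*d) is entire and contributes no finite singular point.
The polynomial part has no poles.
No finite singular points: the Taylor series at 0 converges everywhere.


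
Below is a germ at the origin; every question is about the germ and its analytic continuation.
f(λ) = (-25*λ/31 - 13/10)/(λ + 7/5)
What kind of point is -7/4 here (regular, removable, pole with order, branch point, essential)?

Denominator factors: λ + 7/5 = -7/20 at λ = -7/4 — none vanishes.
So the germ continues analytically to -7/4.

The point is a regular point.


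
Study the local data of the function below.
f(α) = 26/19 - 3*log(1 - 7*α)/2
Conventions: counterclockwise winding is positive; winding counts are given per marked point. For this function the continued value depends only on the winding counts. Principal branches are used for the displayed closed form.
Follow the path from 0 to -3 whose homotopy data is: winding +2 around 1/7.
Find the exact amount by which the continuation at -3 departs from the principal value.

Continued minus principal equals -(6)*pi*i.

The rational part is single-valued and drops out of the difference; each branch term changes only by its own monodromy.
(-3/2)*log(1 - α/(1/7)): each positive loop around 1/7 adds 2*pi*i to the log, so winding +2 contributes (-3/2)*(2)*2*pi*i = -(6)*pi*i.
Summing the contributions at α = -3 gives -(6)*pi*i.


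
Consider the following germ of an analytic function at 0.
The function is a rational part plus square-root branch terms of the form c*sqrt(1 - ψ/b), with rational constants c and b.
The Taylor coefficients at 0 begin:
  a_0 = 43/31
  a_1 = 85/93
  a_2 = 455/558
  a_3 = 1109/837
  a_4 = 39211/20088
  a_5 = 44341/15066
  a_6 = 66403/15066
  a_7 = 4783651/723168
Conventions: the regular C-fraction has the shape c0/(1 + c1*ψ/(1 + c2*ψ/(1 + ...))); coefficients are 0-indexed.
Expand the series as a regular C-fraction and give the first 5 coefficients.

Taylor coefficients (read off): a_0 = 43/31, a_1 = 85/93, a_2 = 455/558, a_3 = 1109/837, a_4 = 39211/20088.
c0 = a_0 = 43/31. Peel one level at a time: if S = 1 + c*ψ/S' with S'(0) = 1, then c is the ψ-coefficient of S and S' = c*ψ/(S - 1).
S_1 = c0/f = 1 + (-85/129)*ψ + (-1705/11094)*ψ^2 + ...; c1 = -85/129.
S_2 = c1*ψ/(S_1 - 1) = 1 + (-341/1462)*ψ + (-34007/52020)*ψ^2 + ...; c2 = -341/1462.
S_3 = c2*ψ/(S_2 - 1) = 1 + (-47171/16830)*ψ + (6610519/980100)*ψ^2 + ...; c3 = -47171/16830.
S_4 = c3*ψ/(S_3 - 1) = 1 + (2613461/1086030)*ψ + ...; c4 = 2613461/1086030.

The regular C-fraction coefficients are [43/31, -85/129, -341/1462, -47171/16830, 2613461/1086030].


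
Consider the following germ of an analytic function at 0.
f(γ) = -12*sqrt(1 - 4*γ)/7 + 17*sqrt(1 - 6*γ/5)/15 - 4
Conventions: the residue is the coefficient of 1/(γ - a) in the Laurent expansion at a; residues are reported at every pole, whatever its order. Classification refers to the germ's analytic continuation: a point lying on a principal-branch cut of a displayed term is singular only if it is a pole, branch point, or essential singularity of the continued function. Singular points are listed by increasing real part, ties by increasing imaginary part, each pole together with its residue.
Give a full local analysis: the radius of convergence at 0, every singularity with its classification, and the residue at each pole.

Branch term (-12/7)*sqrt(1 - γ/(1/4)): its argument vanishes at γ = 1/4, a square-root branch point, modulus 1/4.
Branch term (17/15)*sqrt(1 - γ/(5/6)): its argument vanishes at γ = 5/6, a square-root branch point, modulus 5/6.
The radius of convergence is the smallest modulus among the singular points: 1/4.
List the singular points by increasing real part (a conjugate pair: the negative imaginary part first).

Radius of convergence at 0: 1/4.
At 1/4: an algebraic (square-root) branch point.
At 5/6: an algebraic (square-root) branch point.


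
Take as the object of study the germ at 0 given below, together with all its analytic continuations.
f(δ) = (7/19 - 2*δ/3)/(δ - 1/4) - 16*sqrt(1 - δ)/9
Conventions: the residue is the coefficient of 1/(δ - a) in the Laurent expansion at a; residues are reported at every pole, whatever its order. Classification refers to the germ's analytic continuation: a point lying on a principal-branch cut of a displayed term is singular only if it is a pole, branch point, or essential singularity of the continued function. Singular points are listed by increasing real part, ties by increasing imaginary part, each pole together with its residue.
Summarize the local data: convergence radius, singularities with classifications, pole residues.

Denominator factor (δ - 1/4): pole of order 1 at 1/4, modulus 1/4.
Branch term (-16/9)*sqrt(1 - δ/(1)): its argument vanishes at δ = 1, a square-root branch point, modulus 1.
The radius of convergence is the smallest modulus among the singular points: 1/4.
The branch term is analytic at 1/4 and contributes nothing to the residue; only the rational part matters.
At the order-1 pole 1/4 set g(δ) = (δ - (1/4))*(rational part) = 7/19 - 2*δ/3.
Simple pole: residue = g(a) at a = 1/4, which is 23/114.
List the singular points by increasing real part (a conjugate pair: the negative imaginary part first).

Radius of convergence at 0: 1/4.
At 1/4: a pole of order 1; residue 23/114.
At 1: an algebraic (square-root) branch point.


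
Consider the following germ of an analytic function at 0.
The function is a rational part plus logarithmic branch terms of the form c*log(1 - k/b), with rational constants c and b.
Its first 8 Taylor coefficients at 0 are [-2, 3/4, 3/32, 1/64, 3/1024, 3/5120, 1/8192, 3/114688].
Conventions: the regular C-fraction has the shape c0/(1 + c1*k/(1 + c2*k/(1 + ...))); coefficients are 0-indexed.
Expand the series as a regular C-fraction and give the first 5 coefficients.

The regular C-fraction coefficients are [-2, 3/8, -1/2, -1/96, -11/96].

Taylor coefficients (read off): a_0 = -2, a_1 = 3/4, a_2 = 3/32, a_3 = 1/64, a_4 = 3/1024.
c0 = a_0 = -2. Peel one level at a time: if S = 1 + c*k/S' with S'(0) = 1, then c is the k-coefficient of S and S' = c*k/(S - 1).
S_1 = c0/f = 1 + (3/8)*k + (3/16)*k^2 + ...; c1 = 3/8.
S_2 = c1*k/(S_1 - 1) = 1 + (-1/2)*k + (-1/192)*k^2 + ...; c2 = -1/2.
S_3 = c2*k/(S_2 - 1) = 1 + (-1/96)*k + (-11/9216)*k^2 + ...; c3 = -1/96.
S_4 = c3*k/(S_3 - 1) = 1 + (-11/96)*k + ...; c4 = -11/96.


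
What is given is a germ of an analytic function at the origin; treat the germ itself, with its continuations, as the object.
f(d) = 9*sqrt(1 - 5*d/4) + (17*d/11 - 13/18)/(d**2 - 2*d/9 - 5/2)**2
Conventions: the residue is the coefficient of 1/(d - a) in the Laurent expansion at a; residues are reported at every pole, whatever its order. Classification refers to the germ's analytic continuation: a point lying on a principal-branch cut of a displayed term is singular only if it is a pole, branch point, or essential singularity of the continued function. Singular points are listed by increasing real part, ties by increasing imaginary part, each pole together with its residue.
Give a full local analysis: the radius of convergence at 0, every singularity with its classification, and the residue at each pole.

Radius of convergence at 0: 4/5.
At 1/9 - (1/18)*sqrt(814): a pole of order 2; residue -(8829/7288556)*sqrt(814).
At 4/5: an algebraic (square-root) branch point.
At 1/9 + (1/18)*sqrt(814): a pole of order 2; residue (8829/7288556)*sqrt(814).

Denominator factor (d**2 - 2*d/9 - 5/2)^2: discriminant 814/81, real irrational roots 1/9 + (1/18)*sqrt(814) and 1/9 - (1/18)*sqrt(814); poles of order 2, moduli 1/9 + (1/18)*sqrt(814) and -1/9 + (1/18)*sqrt(814).
Branch term (9)*sqrt(1 - d/(4/5)): its argument vanishes at d = 4/5, a square-root branch point, modulus 4/5.
The radius of convergence is the smallest modulus among the singular points: 4/5.
The branch term is analytic at 1/9 - (1/18)*sqrt(814) and contributes nothing to the residue; only the rational part matters.
The factor d**2 - 2*d/9 - 5/2 splits as (d - a)(d - a') with a = 1/9 - (1/18)*sqrt(814), a' = 1/9 + (1/18)*sqrt(814). At the order-2 pole a set g(d) = (d - a)^2*(rational part) = [17*d/11 - 13/18] / (d - a')^2.
Order-2 pole: residue = g'(a); g'(1/9 - (1/18)*sqrt(814)) = -(8829/7288556)*sqrt(814), so the residue is -(8829/7288556)*sqrt(814).
The branch term is analytic at 1/9 + (1/18)*sqrt(814) and contributes nothing to the residue; only the rational part matters.
The factor d**2 - 2*d/9 - 5/2 splits as (d - a)(d - a') with a = 1/9 + (1/18)*sqrt(814), a' = 1/9 - (1/18)*sqrt(814). At the order-2 pole a set g(d) = (d - a)^2*(rational part) = [17*d/11 - 13/18] / (d - a')^2.
Order-2 pole: residue = g'(a); g'(1/9 + (1/18)*sqrt(814)) = (8829/7288556)*sqrt(814), so the residue is (8829/7288556)*sqrt(814).
List the singular points by increasing real part (a conjugate pair: the negative imaginary part first).


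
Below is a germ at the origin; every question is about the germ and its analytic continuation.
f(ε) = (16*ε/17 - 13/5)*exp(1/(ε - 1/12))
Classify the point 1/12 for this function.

The point is an essential singularity.

The exponent 1/(ε - (1/12)) has a pole at 1/12, so exp(1/(ε - (1/12))) takes every nonzero value near it: an essential singularity (not a pole of any order).


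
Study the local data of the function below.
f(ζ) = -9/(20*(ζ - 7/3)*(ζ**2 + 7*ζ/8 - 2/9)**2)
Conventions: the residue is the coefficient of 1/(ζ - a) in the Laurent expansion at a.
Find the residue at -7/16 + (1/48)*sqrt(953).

The residue is 5832/1367645 - (1150297848/248421499561)*sqrt(953).

The factor ζ**2 + 7*ζ/8 - 2/9 splits as (ζ - a)(ζ - a') with a = -7/16 + (1/48)*sqrt(953), a' = -7/16 - (1/48)*sqrt(953). At the order-2 pole a set g(ζ) = (ζ - a)^2*f(ζ) = [-9/(20*(ζ - 7/3))] / (ζ - a')^2.
Order-2 pole: residue = g'(a); g'(-7/16 + (1/48)*sqrt(953)) = 5832/1367645 - (1150297848/248421499561)*sqrt(953), so the residue is 5832/1367645 - (1150297848/248421499561)*sqrt(953).


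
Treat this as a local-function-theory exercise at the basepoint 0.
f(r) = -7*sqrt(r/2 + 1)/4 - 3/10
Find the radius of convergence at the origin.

The radius of convergence is 2.

Branch term (-7/4)*sqrt(1 - r/(-2)): its argument vanishes at r = -2, a square-root branch point, modulus 2.
The radius of convergence is the smallest modulus among the singular points: 2.


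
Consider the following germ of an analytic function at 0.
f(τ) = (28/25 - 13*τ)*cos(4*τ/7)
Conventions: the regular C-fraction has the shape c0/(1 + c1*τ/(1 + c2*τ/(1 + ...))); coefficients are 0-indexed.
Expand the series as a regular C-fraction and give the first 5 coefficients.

The regular C-fraction coefficients are [28/25, 325/28, -105753/9100, 32/2275, 26000/2220813].

Taylor coefficients (expand at 0): a_0 = 28/25, a_1 = -13, a_2 = -32/175, a_3 = 104/49, a_4 = 128/25725.
c0 = a_0 = 28/25. Peel one level at a time: if S = 1 + c*τ/S' with S'(0) = 1, then c is the τ-coefficient of S and S' = c*τ/(S - 1).
S_1 = c0/f = 1 + (325/28)*τ + (105753/784)*τ^2 + ...; c1 = 325/28.
S_2 = c1*τ/(S_1 - 1) = 1 + (-105753/9100)*τ + (846024/5175625)*τ^2 + ...; c2 = -105753/9100.
S_3 = c2*τ/(S_2 - 1) = 1 + (32/2275)*τ + (-2560/15545691)*τ^2 + ...; c3 = 32/2275.
S_4 = c3*τ/(S_3 - 1) = 1 + (26000/2220813)*τ + ...; c4 = 26000/2220813.


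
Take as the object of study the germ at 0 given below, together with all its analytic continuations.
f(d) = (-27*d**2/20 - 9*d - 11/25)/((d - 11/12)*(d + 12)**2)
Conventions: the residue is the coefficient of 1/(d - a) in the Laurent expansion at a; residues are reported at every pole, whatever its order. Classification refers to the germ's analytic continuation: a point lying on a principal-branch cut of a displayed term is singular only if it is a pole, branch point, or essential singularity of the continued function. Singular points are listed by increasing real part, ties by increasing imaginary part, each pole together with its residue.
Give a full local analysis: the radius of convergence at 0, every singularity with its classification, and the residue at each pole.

Denominator factor (d + 12)^2: pole of order 2 at -12, modulus 12.
Denominator factor (d - 11/12): pole of order 1 at 11/12, modulus 11/12.
The radius of convergence is the smallest modulus among the singular points: 11/12.
At the order-2 pole -12 set g(d) = (d - (-12))^2*f(d) = (-27*d**2/20 - 9*d - 11/25)/(d - 11/12).
Order-2 pole: residue = g'(a); g'(-12) = -775476/600625, so the residue is -775476/600625.
At the order-1 pole 11/12 set g(d) = (d - (11/12))*f(d) = (-27*d**2/20 - 9*d - 11/25)/(d + 12)**2.
Simple pole: residue = g(a) at a = 11/12, which is -141471/2402500.
List the singular points by increasing real part (a conjugate pair: the negative imaginary part first).

Radius of convergence at 0: 11/12.
At -12: a pole of order 2; residue -775476/600625.
At 11/12: a pole of order 1; residue -141471/2402500.


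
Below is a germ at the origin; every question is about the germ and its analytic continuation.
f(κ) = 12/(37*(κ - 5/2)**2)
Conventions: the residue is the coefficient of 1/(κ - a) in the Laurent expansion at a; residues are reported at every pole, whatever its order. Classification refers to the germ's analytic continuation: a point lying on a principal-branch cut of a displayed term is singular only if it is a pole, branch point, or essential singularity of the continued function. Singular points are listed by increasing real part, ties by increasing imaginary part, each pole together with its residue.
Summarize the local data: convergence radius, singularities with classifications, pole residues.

Radius of convergence at 0: 5/2.
At 5/2: a pole of order 2; residue 0.

Denominator factor (κ - 5/2)^2: pole of order 2 at 5/2, modulus 5/2.
The radius of convergence is the smallest modulus among the singular points: 5/2.
At the order-2 pole 5/2 set g(κ) = (κ - (5/2))^2*f(κ) = 12/37.
Order-2 pole: residue = g'(a); g'(5/2) = 0, so the residue is 0.


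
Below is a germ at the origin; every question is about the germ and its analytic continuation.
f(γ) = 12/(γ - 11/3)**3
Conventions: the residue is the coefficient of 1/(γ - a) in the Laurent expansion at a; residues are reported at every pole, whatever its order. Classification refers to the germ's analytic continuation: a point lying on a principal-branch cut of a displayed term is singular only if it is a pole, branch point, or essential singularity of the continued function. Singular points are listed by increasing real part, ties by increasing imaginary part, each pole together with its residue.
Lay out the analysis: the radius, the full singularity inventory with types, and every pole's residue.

Radius of convergence at 0: 11/3.
At 11/3: a pole of order 3; residue 0.

Denominator factor (γ - 11/3)^3: pole of order 3 at 11/3, modulus 11/3.
The radius of convergence is the smallest modulus among the singular points: 11/3.
At the order-3 pole 11/3 set g(γ) = (γ - (11/3))^3*f(γ) = 12.
Order-3 pole: residue = g''(a)/2; g''(11/3) = 0, so the residue is 0.


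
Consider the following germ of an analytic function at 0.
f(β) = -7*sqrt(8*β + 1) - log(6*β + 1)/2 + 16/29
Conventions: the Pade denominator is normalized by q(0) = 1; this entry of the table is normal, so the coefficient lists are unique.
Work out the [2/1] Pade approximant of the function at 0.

The Pade approximant has numerator coefficients [-187/29, -1647/29, -59]; denominator coefficients [1, 4].

Taylor coefficients needed (expand at 0): a_0 = -187/29, a_1 = -31, a_2 = 65, a_3 = -260.
Write the denominator as Q(β) = 1 + q1*β. Requiring Q*f - P = O(β^4) with deg P <= 2 kills the coefficients of β^3..β^3 in Q*f:
  β^3: a_3 + q1*a_2 = 0, i.e. -260 + (65)*q1 = 0.
Solving this linear system: q1 = 4.
The numerator is Q*f truncated at degree 2: P0 = a_0 = -187/29; P1 = a_1 + q1*a_0 = -1647/29; P2 = a_2 + q1*a_1 = -59.


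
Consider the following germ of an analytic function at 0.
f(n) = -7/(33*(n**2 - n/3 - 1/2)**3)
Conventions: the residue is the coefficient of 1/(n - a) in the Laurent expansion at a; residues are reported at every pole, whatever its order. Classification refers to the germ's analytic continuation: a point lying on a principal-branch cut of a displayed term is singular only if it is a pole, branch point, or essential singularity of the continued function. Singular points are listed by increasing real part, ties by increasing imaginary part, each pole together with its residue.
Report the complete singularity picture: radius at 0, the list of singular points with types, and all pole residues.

Radius of convergence at 0: -1/6 + (1/6)*sqrt(19).
At 1/6 - (1/6)*sqrt(19): a pole of order 3; residue (3402/75449)*sqrt(19).
At 1/6 + (1/6)*sqrt(19): a pole of order 3; residue -(3402/75449)*sqrt(19).

Denominator factor (n**2 - n/3 - 1/2)^3: discriminant 19/9, real irrational roots 1/6 + (1/6)*sqrt(19) and 1/6 - (1/6)*sqrt(19); poles of order 3, moduli 1/6 + (1/6)*sqrt(19) and -1/6 + (1/6)*sqrt(19).
The radius of convergence is the smallest modulus among the singular points: -1/6 + (1/6)*sqrt(19).
The factor n**2 - n/3 - 1/2 splits as (n - a)(n - a') with a = 1/6 - (1/6)*sqrt(19), a' = 1/6 + (1/6)*sqrt(19). At the order-3 pole a set g(n) = (n - a)^3*f(n) = [-7/33] / (n - a')^3.
Order-3 pole: residue = g''(a)/2; g''(1/6 - (1/6)*sqrt(19)) = (6804/75449)*sqrt(19), so the residue is (3402/75449)*sqrt(19).
The factor n**2 - n/3 - 1/2 splits as (n - a)(n - a') with a = 1/6 + (1/6)*sqrt(19), a' = 1/6 - (1/6)*sqrt(19). At the order-3 pole a set g(n) = (n - a)^3*f(n) = [-7/33] / (n - a')^3.
Order-3 pole: residue = g''(a)/2; g''(1/6 + (1/6)*sqrt(19)) = -(6804/75449)*sqrt(19), so the residue is -(3402/75449)*sqrt(19).
List the singular points by increasing real part (a conjugate pair: the negative imaginary part first).


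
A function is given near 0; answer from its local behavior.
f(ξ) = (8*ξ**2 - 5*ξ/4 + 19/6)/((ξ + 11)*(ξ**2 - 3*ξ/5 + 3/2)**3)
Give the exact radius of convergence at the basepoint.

Denominator factor (ξ**2 - 3*ξ/5 + 3/2)^3: discriminant -141/25, complex-conjugate roots (3/10) + ((1/10)*sqrt(141))*i and (3/10) - ((1/10)*sqrt(141))*i; poles of order 3, moduli (1/2)*sqrt(6) and (1/2)*sqrt(6).
Denominator factor (ξ + 11): pole of order 1 at -11, modulus 11.
The radius of convergence is the smallest modulus among the singular points: (1/2)*sqrt(6).

The radius of convergence is (1/2)*sqrt(6).


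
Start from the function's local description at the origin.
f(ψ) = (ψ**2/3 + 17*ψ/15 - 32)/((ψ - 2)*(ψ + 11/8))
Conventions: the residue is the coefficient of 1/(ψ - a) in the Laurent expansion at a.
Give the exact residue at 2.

The residue is -1136/135.

At the order-1 pole 2 set g(ψ) = (ψ - (2))*f(ψ) = (ψ**2/3 + 17*ψ/15 - 32)/(ψ + 11/8).
Simple pole: residue = g(a) at a = 2, which is -1136/135.


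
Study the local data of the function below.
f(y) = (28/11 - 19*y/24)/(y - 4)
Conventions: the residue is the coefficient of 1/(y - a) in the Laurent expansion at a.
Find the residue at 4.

The residue is -41/66.

At the order-1 pole 4 set g(y) = (y - (4))*f(y) = 28/11 - 19*y/24.
Simple pole: residue = g(a) at a = 4, which is -41/66.


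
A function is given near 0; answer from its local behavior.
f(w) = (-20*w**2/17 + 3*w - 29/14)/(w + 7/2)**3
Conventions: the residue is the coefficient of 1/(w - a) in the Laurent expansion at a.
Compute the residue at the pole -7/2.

The residue is -20/17.

At the order-3 pole -7/2 set g(w) = (w - (-7/2))^3*f(w) = -20*w**2/17 + 3*w - 29/14.
Order-3 pole: residue = g''(a)/2; g''(-7/2) = -40/17, so the residue is -20/17.


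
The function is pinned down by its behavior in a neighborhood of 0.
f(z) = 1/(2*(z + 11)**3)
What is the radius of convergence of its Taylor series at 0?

The radius of convergence is 11.

Denominator factor (z + 11)^3: pole of order 3 at -11, modulus 11.
The radius of convergence is the smallest modulus among the singular points: 11.


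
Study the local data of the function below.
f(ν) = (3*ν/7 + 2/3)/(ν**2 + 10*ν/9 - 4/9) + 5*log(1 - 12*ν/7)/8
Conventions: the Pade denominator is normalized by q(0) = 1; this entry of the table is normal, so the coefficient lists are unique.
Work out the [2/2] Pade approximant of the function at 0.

The Pade approximant has numerator coefficients [-3/2, 24783/385108, 29022855/9435146]; denominator coefficients [1, -5256785/1347878, 42891273/18870292].

Taylor coefficients needed (expand at 0): a_0 = -3/2, a_1 = -81/14, a_2 = -6303/392, a_3 = -271977/5488, a_4 = -6021069/38416.
Write the denominator as Q(ν) = 1 + q1*ν + q2*ν^2. Requiring Q*f - P = O(ν^5) with deg P <= 2 kills the coefficients of ν^3..ν^4 in Q*f:
  ν^3: a_3 + q1*a_2 + q2*a_1 = 0, i.e. -271977/5488 + (-6303/392)*q1 + (-81/14)*q2 = 0.
  ν^4: a_4 + q1*a_3 + q2*a_2 = 0, i.e. -6021069/38416 + (-271977/5488)*q1 + (-6303/392)*q2 = 0.
Solving this linear system: q1 = -5256785/1347878, q2 = 42891273/18870292.
The numerator is Q*f truncated at degree 2: P0 = a_0 = -3/2; P1 = a_1 + q1*a_0 = 24783/385108; P2 = a_2 + q1*a_1 + q2*a_0 = 29022855/9435146.


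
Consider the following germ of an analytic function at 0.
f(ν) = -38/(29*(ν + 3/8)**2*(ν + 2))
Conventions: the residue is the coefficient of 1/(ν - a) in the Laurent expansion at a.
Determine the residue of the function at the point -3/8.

The residue is 2432/4901.

At the order-2 pole -3/8 set g(ν) = (ν - (-3/8))^2*f(ν) = -38/(29*(ν + 2)).
Order-2 pole: residue = g'(a); g'(-3/8) = 2432/4901, so the residue is 2432/4901.


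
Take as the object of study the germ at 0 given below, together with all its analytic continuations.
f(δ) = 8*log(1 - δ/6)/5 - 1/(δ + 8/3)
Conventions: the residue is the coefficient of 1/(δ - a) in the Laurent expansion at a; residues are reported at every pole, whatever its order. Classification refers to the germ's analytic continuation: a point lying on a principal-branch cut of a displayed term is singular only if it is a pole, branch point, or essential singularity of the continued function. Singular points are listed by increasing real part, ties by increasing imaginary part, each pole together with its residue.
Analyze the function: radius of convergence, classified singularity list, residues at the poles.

Radius of convergence at 0: 8/3.
At -8/3: a pole of order 1; residue -1.
At 6: a logarithmic branch point.

Denominator factor (δ + 8/3): pole of order 1 at -8/3, modulus 8/3.
Branch term (8/5)*log(1 - δ/(6)): its argument vanishes at δ = 6, a logarithmic branch point, modulus 6.
The radius of convergence is the smallest modulus among the singular points: 8/3.
The branch term is analytic at -8/3 and contributes nothing to the residue; only the rational part matters.
At the order-1 pole -8/3 set g(δ) = (δ - (-8/3))*(rational part) = -1.
Simple pole: residue = g(a) at a = -8/3, which is -1.
List the singular points by increasing real part (a conjugate pair: the negative imaginary part first).


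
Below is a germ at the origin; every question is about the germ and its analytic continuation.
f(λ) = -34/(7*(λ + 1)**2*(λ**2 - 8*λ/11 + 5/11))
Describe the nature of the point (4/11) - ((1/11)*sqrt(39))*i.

The denominator factor λ**2 - 8*λ/11 + 5/11 vanishes at (4/11) - ((1/11)*sqrt(39))*i and appears to the power 1; the numerator there equals -34/7, nonzero, and no other factor vanishes.
Hence a pole whose order is the multiplicity, 1.

The point is a pole of order 1.


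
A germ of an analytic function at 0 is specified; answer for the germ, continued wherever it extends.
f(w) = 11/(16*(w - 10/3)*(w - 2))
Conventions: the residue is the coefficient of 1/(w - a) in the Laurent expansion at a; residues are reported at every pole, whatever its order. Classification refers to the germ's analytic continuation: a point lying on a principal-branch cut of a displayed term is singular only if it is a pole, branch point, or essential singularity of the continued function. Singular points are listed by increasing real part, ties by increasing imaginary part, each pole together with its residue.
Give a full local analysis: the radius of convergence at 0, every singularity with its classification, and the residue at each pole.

Radius of convergence at 0: 2.
At 2: a pole of order 1; residue -33/64.
At 10/3: a pole of order 1; residue 33/64.

Denominator factor (w - 2): pole of order 1 at 2, modulus 2.
Denominator factor (w - 10/3): pole of order 1 at 10/3, modulus 10/3.
The radius of convergence is the smallest modulus among the singular points: 2.
At the order-1 pole 2 set g(w) = (w - (2))*f(w) = 11/(16*(w - 10/3)).
Simple pole: residue = g(a) at a = 2, which is -33/64.
At the order-1 pole 10/3 set g(w) = (w - (10/3))*f(w) = 11/(16*(w - 2)).
Simple pole: residue = g(a) at a = 10/3, which is 33/64.
List the singular points by increasing real part (a conjugate pair: the negative imaginary part first).
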